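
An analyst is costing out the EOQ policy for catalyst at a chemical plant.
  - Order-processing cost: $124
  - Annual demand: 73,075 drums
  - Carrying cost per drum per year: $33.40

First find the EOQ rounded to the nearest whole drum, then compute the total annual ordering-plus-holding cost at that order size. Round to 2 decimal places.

EOQ = √(2DS/H) = √(2 × 73,075 × 124 / 33.4)
    = √(542,592.81) ≈ 736.61 → Q = 737 drums
Ordering: D/Q × S = 73,075/737 × $124 = $12,294.84
Holding:  Q/2 × H = 737/2 × $33.4 = $12,307.90
Total = $12,294.84 + $12,307.90 = $24,602.74

$24,602.74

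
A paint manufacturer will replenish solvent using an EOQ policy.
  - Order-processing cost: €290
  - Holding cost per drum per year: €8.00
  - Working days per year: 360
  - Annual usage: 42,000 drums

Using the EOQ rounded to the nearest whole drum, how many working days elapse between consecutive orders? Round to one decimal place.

15.0 days

Optimal lot size Q* = (2 × 42,000 × €290 / €8)^½ ≈ 1,744.99 → Q = 1,745 drums
Cycle time = (working days × Q)/D = (360 × 1,745) / 42,000 = 14.957 days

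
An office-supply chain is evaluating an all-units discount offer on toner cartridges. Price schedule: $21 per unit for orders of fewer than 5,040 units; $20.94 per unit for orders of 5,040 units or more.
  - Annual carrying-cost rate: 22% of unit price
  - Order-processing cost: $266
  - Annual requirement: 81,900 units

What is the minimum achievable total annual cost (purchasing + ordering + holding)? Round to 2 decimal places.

H₁ = 22%×$21 = $4.6200;  H₂ = 22%×$20.94 = $4.6068
EOQ₁ = √(2×81,900×266/4.6200) = 3,070.98  (< 5,040, feasible at tier 1)
EOQ₂ = √(2×81,900×266/4.6068) = 3,075.38  (< 5,040 → use Q = 5,040 at tier-2 price)
TC(tier 1 (EOQ₁), Q≈3,071.0) = $1,734,087.92
TC(tier 2, Q≈5,040.0) = $1,730,917.64
Minimum at tier 2: $1,730,917.64

$1,730,917.64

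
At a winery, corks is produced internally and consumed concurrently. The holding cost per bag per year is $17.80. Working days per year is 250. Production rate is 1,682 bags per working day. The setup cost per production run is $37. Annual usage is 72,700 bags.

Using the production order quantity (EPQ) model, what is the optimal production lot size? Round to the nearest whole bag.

604 bags

d = 72,700/250 = 290.8000 bags/day;  effective holding cost H(1 − d/p) = 17.8·(1 − 290.8000/1682) = 14.72257
Q* = √(2DS / H_eff) = √(2·72,700·37 / 14.72257) ≈ 604.49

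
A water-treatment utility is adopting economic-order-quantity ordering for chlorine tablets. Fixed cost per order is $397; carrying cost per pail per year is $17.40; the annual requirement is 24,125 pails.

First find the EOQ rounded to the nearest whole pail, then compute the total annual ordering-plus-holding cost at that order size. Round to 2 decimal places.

$18,256.54

EOQ = √(2DS/H) = √(2 × 24,125 × 397 / 17.4)
    = √(1,100,876.44) ≈ 1,049.23 → Q = 1,049 pails
Annual ordering cost = (D/Q)·S = (24,125/1,049) × 397 = $9,130.24
Annual holding cost  = (Q/2)·H = (1,049/2) × 17.4 = $9,126.30
Total = $9,130.24 + $9,126.30 = $18,256.54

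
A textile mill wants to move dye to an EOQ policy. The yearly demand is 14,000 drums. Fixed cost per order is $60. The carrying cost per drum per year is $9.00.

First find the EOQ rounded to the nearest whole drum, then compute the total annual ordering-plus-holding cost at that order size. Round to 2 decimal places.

2DS/H = 2·14,000·60/9 = 186,666.67
EOQ = √186,666.67 ≈ 432.05 → Q = 432 drums
Ordering: D/Q × S = 14,000/432 × $60 = $1,944.44
Holding:  Q/2 × H = 432/2 × $9 = $1,944.00
Total = $1,944.44 + $1,944.00 = $3,888.44

$3,888.44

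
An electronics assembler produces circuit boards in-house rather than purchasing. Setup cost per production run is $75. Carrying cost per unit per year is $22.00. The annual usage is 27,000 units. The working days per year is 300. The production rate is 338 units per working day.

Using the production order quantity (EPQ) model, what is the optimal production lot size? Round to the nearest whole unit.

d = 27,000/300 = 90.0000 units/day;  effective holding cost H(1 − d/p) = 22·(1 − 90.0000/338) = 16.14201
Q* = √(2DS / H_eff) = √(2·27,000·75 / 16.14201) ≈ 500.90

501 units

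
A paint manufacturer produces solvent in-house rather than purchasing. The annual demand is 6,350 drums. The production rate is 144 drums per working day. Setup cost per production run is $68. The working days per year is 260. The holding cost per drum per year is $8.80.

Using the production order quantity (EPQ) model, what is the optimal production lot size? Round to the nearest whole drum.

Daily demand d = 6,350/260 = 24.423; p = 144; 1 − d/p = 0.83040
EPQ = √(2DS / (H(1 − d/p)))
    = √(2 × 6,350 × 68 / (8.8 × 0.83040)) ≈ 343.77

344 drums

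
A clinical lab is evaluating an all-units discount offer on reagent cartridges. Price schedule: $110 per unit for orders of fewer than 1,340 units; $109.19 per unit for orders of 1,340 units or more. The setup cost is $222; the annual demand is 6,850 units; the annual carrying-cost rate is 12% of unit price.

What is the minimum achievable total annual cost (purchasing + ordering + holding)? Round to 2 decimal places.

$757,865.23

H₁ = 12%×$110 = $13.2000;  H₂ = 12%×$109.19 = $13.1028
EOQ₁ = √(2×6,850×222/13.2000) = 480.01  (< 1,340, feasible at tier 1)
EOQ₂ = √(2×6,850×222/13.1028) = 481.79  (< 1,340 → use Q = 1,340 at tier-2 price)
TC(tier 1 (EOQ₁), Q≈480.0) = $759,836.12
TC(tier 2, Q≈1,340.0) = $757,865.23
Minimum at tier 2: $757,865.23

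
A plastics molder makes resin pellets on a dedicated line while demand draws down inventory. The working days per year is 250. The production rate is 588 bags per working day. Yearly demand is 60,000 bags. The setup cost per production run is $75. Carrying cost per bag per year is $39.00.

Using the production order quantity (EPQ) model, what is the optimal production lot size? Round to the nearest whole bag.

624 bags

d = 60,000/250 = 240.0000 bags/day;  effective holding cost H(1 − d/p) = 39·(1 − 240.0000/588) = 23.08163
Q* = √(2DS / H_eff) = √(2·60,000·75 / 23.08163) ≈ 624.44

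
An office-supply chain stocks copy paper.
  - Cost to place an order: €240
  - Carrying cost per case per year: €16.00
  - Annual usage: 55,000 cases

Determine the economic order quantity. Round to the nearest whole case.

1,285 cases

2DS/H = 2·55,000·240/16 = 1,650,000.00
EOQ = √1,650,000.00 ≈ 1,284.52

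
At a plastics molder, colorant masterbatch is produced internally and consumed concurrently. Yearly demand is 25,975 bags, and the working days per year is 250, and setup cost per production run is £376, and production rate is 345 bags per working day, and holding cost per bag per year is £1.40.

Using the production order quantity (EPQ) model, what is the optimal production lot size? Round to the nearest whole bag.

4,468 bags

Daily demand d = 25,975/250 = 103.900; p = 345; 1 − d/p = 0.69884
EPQ = √(2DS / (H(1 − d/p)))
    = √(2 × 25,975 × 376 / (1.4 × 0.69884)) ≈ 4,468.21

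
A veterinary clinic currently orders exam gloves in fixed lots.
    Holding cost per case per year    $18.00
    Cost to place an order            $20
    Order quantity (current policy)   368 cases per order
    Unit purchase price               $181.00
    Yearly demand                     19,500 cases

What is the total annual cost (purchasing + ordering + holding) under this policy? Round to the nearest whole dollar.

$3,533,872

Orders/yr = 19,500/368 = 52.989; ordering cost = 52.989 × $20 = $1,059.78
Average inventory = 368/2 = 184; holding cost = 184 × $18 = $3,312.00
Purchase cost = D·C = 19,500 × 181 = $3,529,500.00
Total = $1,059.78 + $3,312.00 + $3,529,500.00 = $3,533,871.78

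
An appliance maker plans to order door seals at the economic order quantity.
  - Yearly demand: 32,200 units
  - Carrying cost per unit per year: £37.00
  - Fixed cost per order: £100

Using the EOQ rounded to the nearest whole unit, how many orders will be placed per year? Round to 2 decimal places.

77.22 orders per year

Optimal lot size Q* = (2 × 32,200 × £100 / £37)^½ ≈ 417.20 → Q = 417
Orders per year = D/Q = 32,200 / 417 = 77.218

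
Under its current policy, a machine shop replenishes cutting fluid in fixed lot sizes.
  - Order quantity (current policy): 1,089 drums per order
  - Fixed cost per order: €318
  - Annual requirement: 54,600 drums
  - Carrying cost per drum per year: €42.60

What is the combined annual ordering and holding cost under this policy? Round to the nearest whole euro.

Orders/yr = 54,600/1,089 = 50.138; ordering cost = 50.138 × €318 = €15,943.80
Average inventory = 1,089/2 = 544.5; holding cost = 544.5 × €42.6 = €23,195.70
Total = €15,943.80 + €23,195.70 = €39,139.50

€39,140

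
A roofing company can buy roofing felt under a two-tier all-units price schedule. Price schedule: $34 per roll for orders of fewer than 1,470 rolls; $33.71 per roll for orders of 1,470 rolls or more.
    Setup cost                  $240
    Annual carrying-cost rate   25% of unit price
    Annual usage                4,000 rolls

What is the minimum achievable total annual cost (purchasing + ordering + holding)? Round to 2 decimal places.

$140,039.80

H₁ = 25%×$34 = $8.5000;  H₂ = 25%×$33.71 = $8.4275
EOQ₁ = √(2×4,000×240/8.5000) = 475.27  (< 1,470, feasible at tier 1)
EOQ₂ = √(2×4,000×240/8.4275) = 477.31  (< 1,470 → use Q = 1,470 at tier-2 price)
TC(tier 1 (EOQ₁), Q≈475.3) = $140,039.80
TC(tier 2, Q≈1,470.0) = $141,687.27
Minimum at tier 1 (EOQ₁): $140,039.80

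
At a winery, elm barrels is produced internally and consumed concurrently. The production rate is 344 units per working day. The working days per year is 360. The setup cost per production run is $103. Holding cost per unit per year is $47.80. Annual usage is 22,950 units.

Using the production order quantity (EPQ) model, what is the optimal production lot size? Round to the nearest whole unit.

d = 22,950/360 = 63.7500 units/day;  effective holding cost H(1 − d/p) = 47.8·(1 − 63.7500/344) = 38.94172
Q* = √(2DS / H_eff) = √(2·22,950·103 / 38.94172) ≈ 348.43

348 units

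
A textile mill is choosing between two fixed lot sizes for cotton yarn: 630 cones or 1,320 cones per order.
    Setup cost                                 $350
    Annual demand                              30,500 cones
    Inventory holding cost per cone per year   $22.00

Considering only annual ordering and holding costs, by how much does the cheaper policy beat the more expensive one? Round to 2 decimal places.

$1,267.32

TC(Q) = (D/Q)S + (Q/2)H
TC(630) = (30,500/630)×350 + (630/2)×22 = $23,874.44
TC(1,320) = (30,500/1,320)×350 + (1,320/2)×22 = $22,607.12
Lots of 1,320 are cheaper by $1,267.32.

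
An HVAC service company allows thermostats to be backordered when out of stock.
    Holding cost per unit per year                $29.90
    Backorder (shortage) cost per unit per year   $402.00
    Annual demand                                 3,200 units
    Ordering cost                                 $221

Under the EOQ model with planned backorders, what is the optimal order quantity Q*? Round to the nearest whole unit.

225 units

Q* = √(2DS/H) · √((H + b)/b)
   = √(2 × 3,200 × 221 / 29.9) · √((29.9 + 402) / 402)
   = 217.496 × 1.0365 ≈ 225.44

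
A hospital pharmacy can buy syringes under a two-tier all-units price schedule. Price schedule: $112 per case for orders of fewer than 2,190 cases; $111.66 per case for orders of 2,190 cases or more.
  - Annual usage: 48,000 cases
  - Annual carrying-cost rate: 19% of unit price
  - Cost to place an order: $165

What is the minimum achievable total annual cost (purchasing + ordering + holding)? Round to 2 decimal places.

$5,386,527.30

H₁ = 19%×$112 = $21.2800;  H₂ = 19%×$111.66 = $21.2154
EOQ₁ = √(2×48,000×165/21.2800) = 862.76  (< 2,190, feasible at tier 1)
EOQ₂ = √(2×48,000×165/21.2154) = 864.08  (< 2,190 → use Q = 2,190 at tier-2 price)
TC(tier 1 (EOQ₁), Q≈862.8) = $5,394,359.61
TC(tier 2, Q≈2,190.0) = $5,386,527.30
Minimum at tier 2: $5,386,527.30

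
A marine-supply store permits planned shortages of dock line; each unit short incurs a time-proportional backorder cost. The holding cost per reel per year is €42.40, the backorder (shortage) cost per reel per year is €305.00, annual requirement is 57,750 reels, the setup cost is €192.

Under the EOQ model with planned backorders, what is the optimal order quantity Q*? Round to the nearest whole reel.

Q* = √(2DS/H) · √((H + b)/b)
   = √(2 × 57,750 × 192 / 42.4) · √((42.4 + 305) / 305)
   = 723.200 × 1.0672 ≈ 771.83

772 reels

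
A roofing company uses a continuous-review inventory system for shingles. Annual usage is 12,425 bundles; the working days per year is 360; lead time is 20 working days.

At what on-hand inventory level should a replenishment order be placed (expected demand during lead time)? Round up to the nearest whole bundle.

Daily demand d = 12,425 / 360 = 34.514 bundles/day
Demand during lead time = 34.514 × 20 = 690.28
Reorder point = 690.28 → round up

691 bundles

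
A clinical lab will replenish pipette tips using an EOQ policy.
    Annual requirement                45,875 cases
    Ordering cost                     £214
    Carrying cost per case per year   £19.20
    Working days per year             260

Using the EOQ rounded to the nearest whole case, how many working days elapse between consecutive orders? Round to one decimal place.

5.7 days

Q* = √(2·D·S / H) = √(2·45,875·214 / 19.2) = √1,022,630.2 ≈ 1,011.25 → Q = 1,011 cases
Days between orders = 260 / (D/Q) = 260 / 45.376 ≈ 5.730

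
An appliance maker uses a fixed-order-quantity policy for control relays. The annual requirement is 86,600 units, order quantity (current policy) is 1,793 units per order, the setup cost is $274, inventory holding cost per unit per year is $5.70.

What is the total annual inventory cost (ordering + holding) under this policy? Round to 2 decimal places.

$18,343.96

Ordering: D/Q × S = 86,600/1,793 × $274 = $13,233.91
Holding:  Q/2 × H = 1,793/2 × $5.7 = $5,110.05
Total = $13,233.91 + $5,110.05 = $18,343.96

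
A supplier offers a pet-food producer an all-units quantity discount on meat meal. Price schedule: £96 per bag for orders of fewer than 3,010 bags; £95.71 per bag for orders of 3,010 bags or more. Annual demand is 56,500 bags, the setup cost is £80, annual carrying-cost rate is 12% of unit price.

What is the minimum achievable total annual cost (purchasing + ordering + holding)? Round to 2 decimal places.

£5,426,401.89

H₁ = 12%×£96 = £11.5200;  H₂ = 12%×£95.71 = £11.4852
EOQ₁ = √(2×56,500×80/11.5200) = 885.85  (< 3,010, feasible at tier 1)
EOQ₂ = √(2×56,500×80/11.4852) = 887.19  (< 3,010 → use Q = 3,010 at tier-2 price)
TC(tier 1 (EOQ₁), Q≈885.8) = £5,434,204.94
TC(tier 2, Q≈3,010.0) = £5,426,401.89
Minimum at tier 2: £5,426,401.89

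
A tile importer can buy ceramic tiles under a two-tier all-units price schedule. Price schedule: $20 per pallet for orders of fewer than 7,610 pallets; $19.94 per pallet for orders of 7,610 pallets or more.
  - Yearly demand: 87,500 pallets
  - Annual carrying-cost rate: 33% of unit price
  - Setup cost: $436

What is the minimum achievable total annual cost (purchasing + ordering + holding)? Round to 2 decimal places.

H₁ = 33%×$20 = $6.6000;  H₂ = 33%×$19.94 = $6.5802
EOQ₁ = √(2×87,500×436/6.6000) = 3,400.09  (< 7,610, feasible at tier 1)
EOQ₂ = √(2×87,500×436/6.5802) = 3,405.20  (< 7,610 → use Q = 7,610 at tier-2 price)
TC(tier 1 (EOQ₁), Q≈3,400.1) = $1,772,440.59
TC(tier 2, Q≈7,610.0) = $1,774,800.80
Minimum at tier 1 (EOQ₁): $1,772,440.59

$1,772,440.59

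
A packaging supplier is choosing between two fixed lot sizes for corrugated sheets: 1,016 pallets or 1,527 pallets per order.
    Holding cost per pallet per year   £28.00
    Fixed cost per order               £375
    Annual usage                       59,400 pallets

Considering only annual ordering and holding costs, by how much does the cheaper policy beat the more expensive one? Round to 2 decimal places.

£182.79

For each Q, cost = (D/Q)·S + (Q/2)·H.
TC(1,016) = (59,400/1,016)×375 + (1,016/2)×28 = £36,148.21
TC(1,527) = (59,400/1,527)×375 + (1,527/2)×28 = £35,965.43
Cheaper: Q = 1,527.  Difference = £182.79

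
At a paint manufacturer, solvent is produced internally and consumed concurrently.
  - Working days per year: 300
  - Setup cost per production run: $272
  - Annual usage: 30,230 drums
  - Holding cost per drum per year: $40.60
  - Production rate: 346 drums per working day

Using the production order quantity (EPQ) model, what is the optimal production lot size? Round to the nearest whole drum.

756 drums

d = 30,230/300 = 100.7667 drums/day;  effective holding cost H(1 − d/p) = 40.6·(1 − 100.7667/346) = 28.77593
Q* = √(2DS / H_eff) = √(2·30,230·272 / 28.77593) ≈ 755.97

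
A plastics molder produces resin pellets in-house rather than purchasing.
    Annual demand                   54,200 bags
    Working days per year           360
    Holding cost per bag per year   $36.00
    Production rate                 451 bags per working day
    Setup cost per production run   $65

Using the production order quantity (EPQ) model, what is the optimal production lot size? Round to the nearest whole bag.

Daily demand d = 54,200/360 = 150.556; p = 451; 1 − d/p = 0.66617
EPQ = √(2DS / (H(1 − d/p)))
    = √(2 × 54,200 × 65 / (36 × 0.66617)) ≈ 542.03

542 bags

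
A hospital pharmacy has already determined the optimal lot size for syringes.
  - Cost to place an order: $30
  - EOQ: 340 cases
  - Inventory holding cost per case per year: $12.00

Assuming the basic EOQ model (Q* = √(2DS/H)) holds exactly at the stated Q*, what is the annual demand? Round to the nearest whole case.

EOQ relation: Q² = 2DS/H, so rearrange for the unknown.
D = Q²H / (2S) = 340² × 12 / (2 × 30) = 23,120.00

23,120 cases per year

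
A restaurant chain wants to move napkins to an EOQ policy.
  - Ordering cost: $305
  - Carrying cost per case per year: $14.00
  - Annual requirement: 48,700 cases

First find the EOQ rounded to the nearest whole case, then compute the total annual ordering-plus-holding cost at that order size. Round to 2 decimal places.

EOQ = √(2DS/H) = √(2 × 48,700 × 305 / 14)
    = √(2,121,928.57) ≈ 1,456.68 → Q = 1,457 cases
Ordering: D/Q × S = 48,700/1,457 × $305 = $10,194.58
Holding:  Q/2 × H = 1,457/2 × $14 = $10,199.00
Total = $10,194.58 + $10,199.00 = $20,393.58

$20,393.58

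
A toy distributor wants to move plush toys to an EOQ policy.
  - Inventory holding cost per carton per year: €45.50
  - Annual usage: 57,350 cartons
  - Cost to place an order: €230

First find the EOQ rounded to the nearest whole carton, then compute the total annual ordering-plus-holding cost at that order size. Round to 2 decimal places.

€34,645.86

EOQ = √(2DS/H) = √(2 × 57,350 × 230 / 45.5)
    = √(579,802.20) ≈ 761.45 → Q = 761 cartons
Annual ordering cost = (D/Q)·S = (57,350/761) × 230 = €17,333.11
Annual holding cost  = (Q/2)·H = (761/2) × 45.5 = €17,312.75
Total = €17,333.11 + €17,312.75 = €34,645.86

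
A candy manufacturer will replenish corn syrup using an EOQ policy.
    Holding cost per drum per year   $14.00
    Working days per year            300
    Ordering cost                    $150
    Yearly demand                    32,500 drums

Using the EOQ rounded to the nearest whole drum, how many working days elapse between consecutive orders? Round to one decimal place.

7.7 days

Q* = √(2·D·S / H) = √(2·32,500·150 / 14) = √696,428.6 ≈ 834.52 → Q = 835 drums
T = Q/D × 300 days = 835/32,500 × 300 = 7.708 days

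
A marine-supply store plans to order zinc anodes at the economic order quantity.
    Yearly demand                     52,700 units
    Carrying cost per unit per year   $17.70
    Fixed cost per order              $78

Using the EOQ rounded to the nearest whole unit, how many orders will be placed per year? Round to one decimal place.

Optimal lot size Q* = (2 × 52,700 × $78 / $17.7)^½ ≈ 681.52 → Q = 682
N = D/Q = 52,700/682 ≈ 77.273 orders/yr

77.3 orders per year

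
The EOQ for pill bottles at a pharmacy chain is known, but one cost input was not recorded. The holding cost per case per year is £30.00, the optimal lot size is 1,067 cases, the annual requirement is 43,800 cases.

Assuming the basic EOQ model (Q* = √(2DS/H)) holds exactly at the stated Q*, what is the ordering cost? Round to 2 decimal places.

£389.89

Since Q* = (2DS/H)^½, squaring gives Q*²·H = 2DS.
S = Q²H / (2D) = 1,067² × 30 / (2 × 43,800) = 389.8935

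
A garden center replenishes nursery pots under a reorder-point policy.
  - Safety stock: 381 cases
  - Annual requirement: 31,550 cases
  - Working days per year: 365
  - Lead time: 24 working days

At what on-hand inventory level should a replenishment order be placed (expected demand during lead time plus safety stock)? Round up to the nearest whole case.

2,456 cases

Daily demand d = 31,550 / 365 = 86.438 cases/day
Demand during lead time = 86.438 × 24 = 2,074.52
Reorder point = 2,074.52 + 381 = 2,455.52 → round up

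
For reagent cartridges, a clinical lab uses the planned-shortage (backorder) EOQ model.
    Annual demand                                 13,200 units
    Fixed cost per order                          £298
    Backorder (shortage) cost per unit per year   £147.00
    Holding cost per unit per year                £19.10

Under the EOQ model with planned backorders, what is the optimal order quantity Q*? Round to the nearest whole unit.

Q* = √(2DS/H) · √((H + b)/b)
   = √(2 × 13,200 × 298 / 19.1) · √((19.1 + 147) / 147)
   = 641.791 × 1.0630 ≈ 682.21

682 units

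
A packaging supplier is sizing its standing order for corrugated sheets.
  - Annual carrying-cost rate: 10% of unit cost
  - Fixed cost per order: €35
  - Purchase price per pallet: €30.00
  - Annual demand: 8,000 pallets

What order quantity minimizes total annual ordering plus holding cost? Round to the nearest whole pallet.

Carrying cost H = €30 × 10% = €3.0000/pallet/yr
Optimal lot size Q* = (2 × 8,000 × €35 / €3)^½ ≈ 432.05

432 pallets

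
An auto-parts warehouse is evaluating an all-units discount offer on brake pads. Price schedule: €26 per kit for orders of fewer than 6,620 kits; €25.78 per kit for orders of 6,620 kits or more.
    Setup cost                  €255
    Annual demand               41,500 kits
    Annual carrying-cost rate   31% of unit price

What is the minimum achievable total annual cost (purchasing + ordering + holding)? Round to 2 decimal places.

H₁ = 31%×€26 = €8.0600;  H₂ = 31%×€25.78 = €7.9918
EOQ₁ = √(2×41,500×255/8.0600) = 1,620.47  (< 6,620, feasible at tier 1)
EOQ₂ = √(2×41,500×255/7.9918) = 1,627.37  (< 6,620 → use Q = 6,620 at tier-2 price)
TC(tier 1 (EOQ₁), Q≈1,620.5) = €1,092,061.01
TC(tier 2, Q≈6,620.0) = €1,097,921.42
Minimum at tier 1 (EOQ₁): €1,092,061.01

€1,092,061.01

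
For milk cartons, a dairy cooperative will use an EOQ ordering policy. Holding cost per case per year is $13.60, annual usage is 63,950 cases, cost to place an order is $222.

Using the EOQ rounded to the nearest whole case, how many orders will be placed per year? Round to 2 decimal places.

Q* = √(2·D·S / H) = √(2·63,950·222 / 13.6) = √2,087,779.4 ≈ 1,444.92 → Q = 1,445
N = D/Q = 63,950/1,445 ≈ 44.256 orders/yr

44.26 orders per year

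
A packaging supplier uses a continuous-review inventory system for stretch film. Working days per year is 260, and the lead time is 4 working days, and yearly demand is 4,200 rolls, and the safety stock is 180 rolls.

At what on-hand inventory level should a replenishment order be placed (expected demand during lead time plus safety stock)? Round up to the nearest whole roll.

Daily demand d = 4,200 / 260 = 16.154 rolls/day
Demand during lead time = 16.154 × 4 = 64.62
Reorder point = 64.62 + 180 = 244.62 → round up

245 rolls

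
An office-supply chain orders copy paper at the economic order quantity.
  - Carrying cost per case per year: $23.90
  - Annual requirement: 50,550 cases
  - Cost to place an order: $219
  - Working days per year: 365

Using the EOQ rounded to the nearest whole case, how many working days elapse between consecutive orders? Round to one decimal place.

2DS/H = 2·50,550·219/23.9 = 926,397.49
EOQ = √926,397.49 ≈ 962.50 → Q = 962 cases
Cycle time = (working days × Q)/D = (365 × 962) / 50,550 = 6.946 days

6.9 days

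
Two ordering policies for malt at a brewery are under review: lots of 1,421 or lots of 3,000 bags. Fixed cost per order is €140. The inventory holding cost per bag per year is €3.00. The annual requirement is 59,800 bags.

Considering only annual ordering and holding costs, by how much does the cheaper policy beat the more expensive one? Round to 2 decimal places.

€732.46

TC(Q) = (D/Q)S + (Q/2)H
TC(1,421) = (59,800/1,421)×140 + (1,421/2)×3 = €8,023.13
TC(3,000) = (59,800/3,000)×140 + (3,000/2)×3 = €7,290.67
Cheaper: Q = 3,000.  Difference = €732.46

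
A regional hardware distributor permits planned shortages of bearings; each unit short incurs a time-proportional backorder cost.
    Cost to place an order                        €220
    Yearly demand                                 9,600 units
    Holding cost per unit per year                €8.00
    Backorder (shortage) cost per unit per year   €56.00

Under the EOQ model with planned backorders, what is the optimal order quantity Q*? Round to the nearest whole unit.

Basic EOQ = √(2·9,600·220/8) = 726.636
Backorder adjustment √((H+b)/b) = √((8+56)/56) = 1.0690
Q* = 726.636 × 1.0690 ≈ 776.81

777 units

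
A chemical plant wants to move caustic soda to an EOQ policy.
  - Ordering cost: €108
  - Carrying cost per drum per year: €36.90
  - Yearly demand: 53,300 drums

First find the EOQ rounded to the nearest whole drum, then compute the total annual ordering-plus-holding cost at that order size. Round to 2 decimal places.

EOQ = √(2DS/H) = √(2 × 53,300 × 108 / 36.9)
    = √(312,000.00) ≈ 558.57 → Q = 559 drums
Annual ordering cost = (D/Q)·S = (53,300/559) × 108 = €10,297.67
Annual holding cost  = (Q/2)·H = (559/2) × 36.9 = €10,313.55
Total = €10,297.67 + €10,313.55 = €20,611.22

€20,611.22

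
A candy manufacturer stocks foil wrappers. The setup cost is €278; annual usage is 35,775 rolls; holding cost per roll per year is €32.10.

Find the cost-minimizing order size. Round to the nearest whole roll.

Optimal lot size Q* = (2 × 35,775 × €278 / €32.1)^½ ≈ 787.18

787 rolls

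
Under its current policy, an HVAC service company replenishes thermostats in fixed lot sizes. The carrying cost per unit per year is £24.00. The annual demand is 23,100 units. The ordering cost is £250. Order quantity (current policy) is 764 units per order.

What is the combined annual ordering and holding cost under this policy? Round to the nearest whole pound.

£16,727

Annual ordering cost = (D/Q)·S = (23,100/764) × 250 = £7,558.90
Annual holding cost  = (Q/2)·H = (764/2) × 24 = £9,168.00
Total = £7,558.90 + £9,168.00 = £16,726.90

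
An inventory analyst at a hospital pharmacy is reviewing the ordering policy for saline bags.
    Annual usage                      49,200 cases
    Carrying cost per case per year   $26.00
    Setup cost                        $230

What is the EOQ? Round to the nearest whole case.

933 cases

2DS/H = 2·49,200·230/26 = 870,461.54
EOQ = √870,461.54 ≈ 932.99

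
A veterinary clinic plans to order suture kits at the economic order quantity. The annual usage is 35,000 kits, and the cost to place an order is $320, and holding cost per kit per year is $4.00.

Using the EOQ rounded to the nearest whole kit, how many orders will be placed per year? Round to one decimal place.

EOQ = √(2DS/H) = √(2 × 35,000 × 320 / 4)
    = √(5,600,000.00) ≈ 2,366.43 → Q = 2,366
N = D/Q = 35,000/2,366 ≈ 14.793 orders/yr

14.8 orders per year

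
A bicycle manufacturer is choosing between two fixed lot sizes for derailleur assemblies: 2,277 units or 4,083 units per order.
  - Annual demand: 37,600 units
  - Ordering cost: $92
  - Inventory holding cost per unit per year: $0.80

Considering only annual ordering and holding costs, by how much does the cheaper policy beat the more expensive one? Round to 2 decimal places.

$50.43

Annual cost at Q: ordering D·S/Q plus holding Q·H/2.
TC(2,277) = (37,600/2,277)×92 + (2,277/2)×0.8 = $2,429.99
TC(4,083) = (37,600/4,083)×92 + (4,083/2)×0.8 = $2,480.42
|ΔTC| = |$2,429.99 − $2,480.42| = $50.43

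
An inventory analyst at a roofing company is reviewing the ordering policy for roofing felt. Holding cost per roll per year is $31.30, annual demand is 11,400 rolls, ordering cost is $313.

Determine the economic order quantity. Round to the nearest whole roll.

Optimal lot size Q* = (2 × 11,400 × $313 / $31.3)^½ ≈ 477.49

477 rolls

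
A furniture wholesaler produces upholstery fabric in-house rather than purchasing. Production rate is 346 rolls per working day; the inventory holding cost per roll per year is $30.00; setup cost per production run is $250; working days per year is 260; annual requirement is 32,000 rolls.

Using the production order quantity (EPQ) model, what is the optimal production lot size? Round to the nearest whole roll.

d = 32,000/260 = 123.0769 rolls/day;  effective holding cost H(1 − d/p) = 30·(1 − 123.0769/346) = 19.32859
Q* = √(2DS / H_eff) = √(2·32,000·250 / 19.32859) ≈ 909.83

910 rolls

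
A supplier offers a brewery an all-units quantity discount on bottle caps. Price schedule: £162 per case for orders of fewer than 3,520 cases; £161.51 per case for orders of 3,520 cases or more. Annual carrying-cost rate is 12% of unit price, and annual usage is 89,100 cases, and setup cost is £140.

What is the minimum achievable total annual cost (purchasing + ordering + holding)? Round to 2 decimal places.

£14,428,195.66

H₁ = 12%×£162 = £19.4400;  H₂ = 12%×£161.51 = £19.3812
EOQ₁ = √(2×89,100×140/19.4400) = 1,132.84  (< 3,520, feasible at tier 1)
EOQ₂ = √(2×89,100×140/19.3812) = 1,134.56  (< 3,520 → use Q = 3,520 at tier-2 price)
TC(tier 1 (EOQ₁), Q≈1,132.8) = £14,456,222.47
TC(tier 2, Q≈3,520.0) = £14,428,195.66
Minimum at tier 2: £14,428,195.66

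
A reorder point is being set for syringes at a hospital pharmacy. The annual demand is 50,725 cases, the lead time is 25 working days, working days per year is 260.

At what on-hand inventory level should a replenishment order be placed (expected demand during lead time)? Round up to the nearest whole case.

Daily demand d = 50,725 / 260 = 195.096 cases/day
Demand during lead time = 195.096 × 25 = 4,877.40
Reorder point = 4,877.40 → round up

4,878 cases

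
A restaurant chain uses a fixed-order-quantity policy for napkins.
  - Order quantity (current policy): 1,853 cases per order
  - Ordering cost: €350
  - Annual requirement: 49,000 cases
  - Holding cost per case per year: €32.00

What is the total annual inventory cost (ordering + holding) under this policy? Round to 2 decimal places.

€38,903.26

Annual ordering cost = (D/Q)·S = (49,000/1,853) × 350 = €9,255.26
Annual holding cost  = (Q/2)·H = (1,853/2) × 32 = €29,648.00
Total = €9,255.26 + €29,648.00 = €38,903.26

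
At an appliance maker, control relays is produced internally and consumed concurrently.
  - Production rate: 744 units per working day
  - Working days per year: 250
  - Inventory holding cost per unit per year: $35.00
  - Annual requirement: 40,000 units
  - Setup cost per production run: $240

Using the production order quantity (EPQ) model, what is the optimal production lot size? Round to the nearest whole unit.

836 units

Daily demand d = 40,000/250 = 160.000; p = 744; 1 − d/p = 0.78495
EPQ = √(2DS / (H(1 − d/p)))
    = √(2 × 40,000 × 240 / (35 × 0.78495)) ≈ 835.98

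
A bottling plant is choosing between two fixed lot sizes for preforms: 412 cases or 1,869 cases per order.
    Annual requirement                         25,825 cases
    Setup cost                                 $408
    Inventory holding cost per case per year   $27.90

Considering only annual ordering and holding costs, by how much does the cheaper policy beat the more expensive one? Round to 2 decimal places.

$388.44

For each Q, cost = (D/Q)·S + (Q/2)·H.
TC(412) = (25,825/412)×408 + (412/2)×27.9 = $31,321.67
TC(1,869) = (25,825/1,869)×408 + (1,869/2)×27.9 = $31,710.11
Lots of 412 are cheaper by $388.44.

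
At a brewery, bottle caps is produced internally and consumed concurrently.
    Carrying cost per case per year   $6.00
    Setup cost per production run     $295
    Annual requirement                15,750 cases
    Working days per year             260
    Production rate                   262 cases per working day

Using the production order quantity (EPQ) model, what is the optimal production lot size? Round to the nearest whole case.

Daily demand d = 15,750/260 = 60.577; p = 262; 1 − d/p = 0.76879
EPQ = √(2DS / (H(1 − d/p)))
    = √(2 × 15,750 × 295 / (6 × 0.76879)) ≈ 1,419.34

1,419 cases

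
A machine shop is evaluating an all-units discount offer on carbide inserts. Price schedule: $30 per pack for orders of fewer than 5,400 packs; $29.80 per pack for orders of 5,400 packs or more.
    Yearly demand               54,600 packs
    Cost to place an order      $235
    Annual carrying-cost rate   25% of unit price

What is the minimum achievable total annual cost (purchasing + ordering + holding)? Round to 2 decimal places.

H₁ = 25%×$30 = $7.5000;  H₂ = 25%×$29.80 = $7.4500
EOQ₁ = √(2×54,600×235/7.5000) = 1,849.76  (< 5,400, feasible at tier 1)
EOQ₂ = √(2×54,600×235/7.4500) = 1,855.95  (< 5,400 → use Q = 5,400 at tier-2 price)
TC(tier 1 (EOQ₁), Q≈1,849.8) = $1,651,873.18
TC(tier 2, Q≈5,400.0) = $1,649,571.11
Minimum at tier 2: $1,649,571.11

$1,649,571.11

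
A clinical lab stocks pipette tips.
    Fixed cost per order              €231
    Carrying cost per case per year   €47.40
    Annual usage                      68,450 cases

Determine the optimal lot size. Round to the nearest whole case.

817 cases

2DS/H = 2·68,450·231/47.4 = 667,170.89
EOQ = √667,170.89 ≈ 816.81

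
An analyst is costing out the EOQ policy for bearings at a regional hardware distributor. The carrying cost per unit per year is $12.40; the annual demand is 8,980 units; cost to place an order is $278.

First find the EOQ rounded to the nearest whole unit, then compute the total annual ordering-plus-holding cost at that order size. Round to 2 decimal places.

$7,868.40

2DS/H = 2·8,980·278/12.4 = 402,651.61
EOQ = √402,651.61 ≈ 634.55 → Q = 635 units
Ordering: D/Q × S = 8,980/635 × $278 = $3,931.40
Holding:  Q/2 × H = 635/2 × $12.4 = $3,937.00
Total = $3,931.40 + $3,937.00 = $7,868.40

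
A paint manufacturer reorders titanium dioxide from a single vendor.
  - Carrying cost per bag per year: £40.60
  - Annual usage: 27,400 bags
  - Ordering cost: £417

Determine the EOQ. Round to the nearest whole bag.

750 bags

Q* = √(2·D·S / H) = √(2·27,400·417 / 40.6) = √562,847.3 ≈ 750.23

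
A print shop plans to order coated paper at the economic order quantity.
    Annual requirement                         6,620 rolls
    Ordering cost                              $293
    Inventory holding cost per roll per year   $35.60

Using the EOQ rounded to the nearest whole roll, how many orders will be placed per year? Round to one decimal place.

20.1 orders per year

EOQ = √(2DS/H) = √(2 × 6,620 × 293 / 35.6)
    = √(108,969.66) ≈ 330.11 → Q = 330
Orders per year = D/Q = 6,620 / 330 = 20.061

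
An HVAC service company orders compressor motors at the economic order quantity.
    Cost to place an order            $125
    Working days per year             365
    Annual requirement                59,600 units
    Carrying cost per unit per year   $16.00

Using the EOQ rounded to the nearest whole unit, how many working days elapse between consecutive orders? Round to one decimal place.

5.9 days

Q* = √(2·D·S / H) = √(2·59,600·125 / 16) = √931,250.0 ≈ 965.01 → Q = 965 units
Days between orders = 365 / (D/Q) = 365 / 61.762 ≈ 5.910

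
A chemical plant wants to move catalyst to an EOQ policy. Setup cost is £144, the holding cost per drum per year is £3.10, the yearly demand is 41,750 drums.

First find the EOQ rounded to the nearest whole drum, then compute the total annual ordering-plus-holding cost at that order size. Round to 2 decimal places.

EOQ = √(2DS/H) = √(2 × 41,750 × 144 / 3.1)
    = √(3,878,709.68) ≈ 1,969.44 → Q = 1,969 drums
Orders/yr = 41,750/1,969 = 21.204; ordering cost = 21.204 × £144 = £3,053.33
Average inventory = 1,969/2 = 984.5; holding cost = 984.5 × £3.1 = £3,051.95
Total = £3,053.33 + £3,051.95 = £6,105.28

£6,105.28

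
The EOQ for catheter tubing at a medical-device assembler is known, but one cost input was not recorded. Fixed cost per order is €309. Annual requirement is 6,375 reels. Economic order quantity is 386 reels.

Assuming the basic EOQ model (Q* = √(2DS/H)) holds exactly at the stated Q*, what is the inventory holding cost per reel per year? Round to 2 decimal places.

From Q* = √(2DS/H) ⇒ Q*² = 2DS/H.
H = 2DS / Q² = 2 × 6,375 × 309 / 386² = 26.4420

€26.44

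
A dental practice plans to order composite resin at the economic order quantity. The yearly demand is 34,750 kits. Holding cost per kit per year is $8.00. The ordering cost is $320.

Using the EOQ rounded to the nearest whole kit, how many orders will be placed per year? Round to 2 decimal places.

Optimal lot size Q* = (2 × 34,750 × $320 / $8)^½ ≈ 1,667.33 → Q = 1,667
N = D/Q = 34,750/1,667 ≈ 20.846 orders/yr

20.85 orders per year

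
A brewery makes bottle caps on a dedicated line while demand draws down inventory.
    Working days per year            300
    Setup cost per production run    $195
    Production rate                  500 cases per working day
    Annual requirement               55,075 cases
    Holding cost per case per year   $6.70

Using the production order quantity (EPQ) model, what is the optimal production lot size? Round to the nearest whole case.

2,251 cases

Daily demand d = 55,075/300 = 183.583; p = 500; 1 − d/p = 0.63283
EPQ = √(2DS / (H(1 − d/p)))
    = √(2 × 55,075 × 195 / (6.7 × 0.63283)) ≈ 2,250.75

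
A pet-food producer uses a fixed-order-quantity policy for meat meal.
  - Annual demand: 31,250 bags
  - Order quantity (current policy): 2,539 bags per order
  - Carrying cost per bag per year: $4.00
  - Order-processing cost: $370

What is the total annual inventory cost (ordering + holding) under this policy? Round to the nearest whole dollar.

$9,632

Orders/yr = 31,250/2,539 = 12.308; ordering cost = 12.308 × $370 = $4,553.96
Average inventory = 2,539/2 = 1269.5; holding cost = 1269.5 × $4 = $5,078.00
Total = $4,553.96 + $5,078.00 = $9,631.96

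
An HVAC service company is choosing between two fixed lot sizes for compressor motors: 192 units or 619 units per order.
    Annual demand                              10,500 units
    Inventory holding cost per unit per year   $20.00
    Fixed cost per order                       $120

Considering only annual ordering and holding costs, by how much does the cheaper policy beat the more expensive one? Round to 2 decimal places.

TC(Q) = (D/Q)S + (Q/2)H
TC(192) = (10,500/192)×120 + (192/2)×20 = $8,482.50
TC(619) = (10,500/619)×120 + (619/2)×20 = $8,225.54
|ΔTC| = |$8,482.50 − $8,225.54| = $256.96

$256.96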